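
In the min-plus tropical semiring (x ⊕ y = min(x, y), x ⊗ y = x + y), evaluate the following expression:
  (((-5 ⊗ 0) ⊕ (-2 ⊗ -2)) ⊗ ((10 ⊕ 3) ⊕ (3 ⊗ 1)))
(((-5 ⊗ 0) ⊕ (-2 ⊗ -2)) ⊗ ((10 ⊕ 3) ⊕ (3 ⊗ 1))) = -2

Expand innermost to outermost. Recall ⊕ takes the minimum of its arguments and ⊗ takes their sum. Working out the expression (((-5 ⊗ 0) ⊕ (-2 ⊗ -2)) ⊗ ((10 ⊕ 3) ⊕ (3 ⊗ 1))) gives -2.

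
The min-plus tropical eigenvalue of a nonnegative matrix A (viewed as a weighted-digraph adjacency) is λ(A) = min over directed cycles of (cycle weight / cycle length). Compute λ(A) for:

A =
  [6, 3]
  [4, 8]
λ(A) = 7/2

Enumerate directed cycles and compute their means (weight / length). Sample:
  cycle 0 → 0: weight = 6, length = 1, mean = 6/1 ≈ 6.000
  cycle 1 → 1: weight = 8, length = 1, mean = 8/1 ≈ 8.000
  cycle 0 → 1 → 0: weight = 7, length = 2, mean = 7/2 ≈ 3.500
  cycle 1 → 0 → 1: weight = 7, length = 2, mean = 7/2 ≈ 3.500
Minimum mean = 3.500, attained e.g. along the cycle 0 → 1 → 0 with weight 7 and length 2. So λ(A) = 7/2 = 7/2.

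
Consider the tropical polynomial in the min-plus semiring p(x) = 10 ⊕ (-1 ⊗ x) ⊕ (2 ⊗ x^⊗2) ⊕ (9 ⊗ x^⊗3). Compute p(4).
p(4) = 3

A tropical monomial a ⊗ x^⊗i evaluates to a + i · x. Evaluating each term at x = 4:
  Term 0 contributes 10 + 0 · 4 = 10
  Term 1 contributes -1 + 1 · 4 = 3
  Term 2 contributes 2 + 2 · 4 = 10
  Term 3 contributes 9 + 3 · 4 = 21
p(4) = ⊕ of these = min[10, 3, 10, 21] = 3.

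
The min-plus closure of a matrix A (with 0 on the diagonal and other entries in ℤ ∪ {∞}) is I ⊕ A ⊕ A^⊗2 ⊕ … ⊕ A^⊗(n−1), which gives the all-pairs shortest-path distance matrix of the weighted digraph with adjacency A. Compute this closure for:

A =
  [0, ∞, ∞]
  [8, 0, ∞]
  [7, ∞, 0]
Closure =
  [0, ∞, ∞]
  [8, 0, ∞]
  [7, ∞, 0]

This is the Floyd-Warshall all-pairs shortest-path computation. For each intermediate vertex k = 0, 1, …, 2, update dist[i][j] ← min(dist[i][j], dist[i][k] + dist[k][j]). The final matrix gives, for each (i, j), the minimum total weight of any directed path from i to j (possibly empty when i = j).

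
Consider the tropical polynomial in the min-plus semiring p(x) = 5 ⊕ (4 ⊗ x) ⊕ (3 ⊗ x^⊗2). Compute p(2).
p(2) = 5

A tropical monomial a ⊗ x^⊗i evaluates to a + i · x. Evaluating each term at x = 2:
  Term 0 contributes 5 + 0 · 2 = 5
  Term 1 contributes 4 + 1 · 2 = 6
  Term 2 contributes 3 + 2 · 2 = 7
p(2) = ⊕ of these = min[5, 6, 7] = 5.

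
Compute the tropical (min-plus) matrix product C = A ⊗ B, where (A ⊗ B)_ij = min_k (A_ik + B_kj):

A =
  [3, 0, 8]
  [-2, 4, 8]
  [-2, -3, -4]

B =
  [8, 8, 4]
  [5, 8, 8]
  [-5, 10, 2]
A ⊗ B =
  [3, 8, 7]
  [3, 6, 2]
  [-9, 5, -2]

Apply the min-plus product entry-by-entry:
  C[0][0] = min over k of (A[0][0] + B[0][0] = 3 + 8 = 11, A[0][1] + B[1][0] = 0 + 5 = 5, A[0][2] + B[2][0] = 8 + -5 = 3) = 3 (attained at k = 2)
  C[0][1] = min over k of (A[0][0] + B[0][1] = 3 + 8 = 11, A[0][1] + B[1][1] = 0 + 8 = 8, A[0][2] + B[2][1] = 8 + 10 = 18) = 8 (attained at k = 1)
  C[0][2] = min over k of (A[0][0] + B[0][2] = 3 + 4 = 7, A[0][1] + B[1][2] = 0 + 8 = 8, A[0][2] + B[2][2] = 8 + 2 = 10) = 7 (attained at k = 0)
  C[1][0] = min over k of (A[1][0] + B[0][0] = -2 + 8 = 6, A[1][1] + B[1][0] = 4 + 5 = 9, A[1][2] + B[2][0] = 8 + -5 = 3) = 3 (attained at k = 2)
  C[1][1] = min over k of (A[1][0] + B[0][1] = -2 + 8 = 6, A[1][1] + B[1][1] = 4 + 8 = 12, A[1][2] + B[2][1] = 8 + 10 = 18) = 6 (attained at k = 0)
  C[1][2] = min over k of (A[1][0] + B[0][2] = -2 + 4 = 2, A[1][1] + B[1][2] = 4 + 8 = 12, A[1][2] + B[2][2] = 8 + 2 = 10) = 2 (attained at k = 0)
  C[2][0] = min over k of (A[2][0] + B[0][0] = -2 + 8 = 6, A[2][1] + B[1][0] = -3 + 5 = 2, A[2][2] + B[2][0] = -4 + -5 = -9) = -9 (attained at k = 2)
  C[2][1] = min over k of (A[2][0] + B[0][1] = -2 + 8 = 6, A[2][1] + B[1][1] = -3 + 8 = 5, A[2][2] + B[2][1] = -4 + 10 = 6) = 5 (attained at k = 1)
  C[2][2] = min over k of (A[2][0] + B[0][2] = -2 + 4 = 2, A[2][1] + B[1][2] = -3 + 8 = 5, A[2][2] + B[2][2] = -4 + 2 = -2) = -2 (attained at k = 2)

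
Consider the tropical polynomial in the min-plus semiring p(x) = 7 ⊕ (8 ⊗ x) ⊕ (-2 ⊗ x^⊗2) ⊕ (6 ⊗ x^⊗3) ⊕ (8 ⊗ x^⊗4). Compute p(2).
p(2) = 2

A tropical monomial a ⊗ x^⊗i evaluates to a + i · x. Evaluating each term at x = 2:
  Term 0 contributes 7 + 0 · 2 = 7
  Term 1 contributes 8 + 1 · 2 = 10
  Term 2 contributes -2 + 2 · 2 = 2
  Term 3 contributes 6 + 3 · 2 = 12
  Term 4 contributes 8 + 4 · 2 = 16
p(2) = ⊕ of these = min[7, 10, 2, 12, 16] = 2.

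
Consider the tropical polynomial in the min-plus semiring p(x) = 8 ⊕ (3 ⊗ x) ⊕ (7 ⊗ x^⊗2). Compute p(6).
p(6) = 8

A tropical monomial a ⊗ x^⊗i evaluates to a + i · x. Evaluating each term at x = 6:
  Term 0 contributes 8 + 0 · 6 = 8
  Term 1 contributes 3 + 1 · 6 = 9
  Term 2 contributes 7 + 2 · 6 = 19
p(6) = ⊕ of these = min[8, 9, 19] = 8.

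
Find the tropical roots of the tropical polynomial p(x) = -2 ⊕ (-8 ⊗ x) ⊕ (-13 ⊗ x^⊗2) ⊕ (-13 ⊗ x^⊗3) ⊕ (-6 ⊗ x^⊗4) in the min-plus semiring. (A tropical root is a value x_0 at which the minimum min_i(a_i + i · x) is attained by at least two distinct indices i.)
Roots: {-7, 0, 5, 6}

Each tropical root is a break point of the lower envelope of the lines y = a_i + i · x (there are 5 lines, with slopes 0, 1, ..., 4). Only the lines that attain the minimum somewhere contribute to roots; other lines are dominated. Here the surviving (envelope) indices are i = 4, i = 3, i = 2, i = 1, i = 0.
Intersections between consecutive envelope lines give the roots: for adjacent envelope indices i < j the intersection is x = (a_i − a_j) / (j − i). Reading off the sorted break points: {-7, 0, 5, 6}.
Verification: at each break x_0, at least two indices attain the minimum of min_i(a_i + i · x_0).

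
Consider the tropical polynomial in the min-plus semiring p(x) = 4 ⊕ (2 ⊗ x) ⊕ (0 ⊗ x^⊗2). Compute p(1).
p(1) = 2

A tropical monomial a ⊗ x^⊗i evaluates to a + i · x. Evaluating each term at x = 1:
  Term 0 contributes 4 + 0 · 1 = 4
  Term 1 contributes 2 + 1 · 1 = 3
  Term 2 contributes 0 + 2 · 1 = 2
p(1) = ⊕ of these = min[4, 3, 2] = 2.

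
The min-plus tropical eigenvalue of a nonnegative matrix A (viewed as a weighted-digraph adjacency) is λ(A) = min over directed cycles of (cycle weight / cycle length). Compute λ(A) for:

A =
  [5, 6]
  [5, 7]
λ(A) = 5

Enumerate directed cycles and compute their means (weight / length). Sample:
  cycle 0 → 0: weight = 5, length = 1, mean = 5/1 ≈ 5.000
  cycle 1 → 1: weight = 7, length = 1, mean = 7/1 ≈ 7.000
  cycle 0 → 1 → 0: weight = 11, length = 2, mean = 11/2 ≈ 5.500
  cycle 1 → 0 → 1: weight = 11, length = 2, mean = 11/2 ≈ 5.500
Minimum mean = 5.000, attained e.g. along the cycle 0 → 0 with weight 5 and length 1. So λ(A) = 5/1 = 5.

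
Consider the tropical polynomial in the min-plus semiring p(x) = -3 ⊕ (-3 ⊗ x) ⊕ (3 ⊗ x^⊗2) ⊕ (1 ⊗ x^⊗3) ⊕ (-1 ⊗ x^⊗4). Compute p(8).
p(8) = -3

A tropical monomial a ⊗ x^⊗i evaluates to a + i · x. Evaluating each term at x = 8:
  Term 0 contributes -3 + 0 · 8 = -3
  Term 1 contributes -3 + 1 · 8 = 5
  Term 2 contributes 3 + 2 · 8 = 19
  Term 3 contributes 1 + 3 · 8 = 25
  Term 4 contributes -1 + 4 · 8 = 31
p(8) = ⊕ of these = min[-3, 5, 19, 25, 31] = -3.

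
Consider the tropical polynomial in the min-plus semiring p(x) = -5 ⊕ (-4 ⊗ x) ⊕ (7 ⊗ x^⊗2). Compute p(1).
p(1) = -5

A tropical monomial a ⊗ x^⊗i evaluates to a + i · x. Evaluating each term at x = 1:
  Term 0 contributes -5 + 0 · 1 = -5
  Term 1 contributes -4 + 1 · 1 = -3
  Term 2 contributes 7 + 2 · 1 = 9
p(1) = ⊕ of these = min[-5, -3, 9] = -5.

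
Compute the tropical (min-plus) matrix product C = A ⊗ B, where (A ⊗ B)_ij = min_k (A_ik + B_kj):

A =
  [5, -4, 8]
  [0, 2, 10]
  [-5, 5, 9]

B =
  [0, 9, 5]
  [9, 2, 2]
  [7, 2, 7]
A ⊗ B =
  [5, -2, -2]
  [0, 4, 4]
  [-5, 4, 0]

Apply the min-plus product entry-by-entry:
  C[0][0] = min over k of (A[0][0] + B[0][0] = 5 + 0 = 5, A[0][1] + B[1][0] = -4 + 9 = 5, A[0][2] + B[2][0] = 8 + 7 = 15) = 5 (attained at k = 0)
  C[0][1] = min over k of (A[0][0] + B[0][1] = 5 + 9 = 14, A[0][1] + B[1][1] = -4 + 2 = -2, A[0][2] + B[2][1] = 8 + 2 = 10) = -2 (attained at k = 1)
  C[0][2] = min over k of (A[0][0] + B[0][2] = 5 + 5 = 10, A[0][1] + B[1][2] = -4 + 2 = -2, A[0][2] + B[2][2] = 8 + 7 = 15) = -2 (attained at k = 1)
  C[1][0] = min over k of (A[1][0] + B[0][0] = 0 + 0 = 0, A[1][1] + B[1][0] = 2 + 9 = 11, A[1][2] + B[2][0] = 10 + 7 = 17) = 0 (attained at k = 0)
  C[1][1] = min over k of (A[1][0] + B[0][1] = 0 + 9 = 9, A[1][1] + B[1][1] = 2 + 2 = 4, A[1][2] + B[2][1] = 10 + 2 = 12) = 4 (attained at k = 1)
  C[1][2] = min over k of (A[1][0] + B[0][2] = 0 + 5 = 5, A[1][1] + B[1][2] = 2 + 2 = 4, A[1][2] + B[2][2] = 10 + 7 = 17) = 4 (attained at k = 1)
  C[2][0] = min over k of (A[2][0] + B[0][0] = -5 + 0 = -5, A[2][1] + B[1][0] = 5 + 9 = 14, A[2][2] + B[2][0] = 9 + 7 = 16) = -5 (attained at k = 0)
  C[2][1] = min over k of (A[2][0] + B[0][1] = -5 + 9 = 4, A[2][1] + B[1][1] = 5 + 2 = 7, A[2][2] + B[2][1] = 9 + 2 = 11) = 4 (attained at k = 0)
  C[2][2] = min over k of (A[2][0] + B[0][2] = -5 + 5 = 0, A[2][1] + B[1][2] = 5 + 2 = 7, A[2][2] + B[2][2] = 9 + 7 = 16) = 0 (attained at k = 0)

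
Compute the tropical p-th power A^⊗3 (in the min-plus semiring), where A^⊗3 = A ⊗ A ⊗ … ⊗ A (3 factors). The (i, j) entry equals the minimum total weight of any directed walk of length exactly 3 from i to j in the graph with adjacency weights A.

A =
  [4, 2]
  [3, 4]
A^⊗3 =
  [9, 7]
  [8, 9]

Each entry (A^⊗3)_ij equals the minimum over all length-3 walks i = v_0 → v_1 → … → v_3 = j of Σ_t A[v_t][v_{t+1}]. For example, for (i, j) = (0, 1) we minimise over 4 possible intermediate vertex sequences; the minimum is 7, attained along the walk 0 → 1 → 0 → 1.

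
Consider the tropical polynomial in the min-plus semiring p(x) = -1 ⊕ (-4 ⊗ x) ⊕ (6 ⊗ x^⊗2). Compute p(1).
p(1) = -3

A tropical monomial a ⊗ x^⊗i evaluates to a + i · x. Evaluating each term at x = 1:
  Term 0 contributes -1 + 0 · 1 = -1
  Term 1 contributes -4 + 1 · 1 = -3
  Term 2 contributes 6 + 2 · 1 = 8
p(1) = ⊕ of these = min[-1, -3, 8] = -3.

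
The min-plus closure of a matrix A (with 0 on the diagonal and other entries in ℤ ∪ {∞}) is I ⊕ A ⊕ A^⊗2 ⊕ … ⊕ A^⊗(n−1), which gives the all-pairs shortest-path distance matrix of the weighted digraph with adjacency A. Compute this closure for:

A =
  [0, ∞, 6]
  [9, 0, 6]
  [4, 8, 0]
Closure =
  [0, 14, 6]
  [9, 0, 6]
  [4, 8, 0]

This is the Floyd-Warshall all-pairs shortest-path computation. For each intermediate vertex k = 0, 1, …, 2, update dist[i][j] ← min(dist[i][j], dist[i][k] + dist[k][j]). The final matrix gives, for each (i, j), the minimum total weight of any directed path from i to j (possibly empty when i = j).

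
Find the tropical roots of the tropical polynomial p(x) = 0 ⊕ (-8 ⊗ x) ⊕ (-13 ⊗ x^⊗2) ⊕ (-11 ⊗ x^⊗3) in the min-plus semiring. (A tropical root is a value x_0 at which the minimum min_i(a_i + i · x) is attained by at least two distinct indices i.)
Roots: {-2, 5, 8}

Each tropical root is a break point of the lower envelope of the lines y = a_i + i · x (there are 4 lines, with slopes 0, 1, ..., 3). Only the lines that attain the minimum somewhere contribute to roots; other lines are dominated. Here the surviving (envelope) indices are i = 3, i = 2, i = 1, i = 0.
Intersections between consecutive envelope lines give the roots: for adjacent envelope indices i < j the intersection is x = (a_i − a_j) / (j − i). Reading off the sorted break points: {-2, 5, 8}.
Verification: at each break x_0, at least two indices attain the minimum of min_i(a_i + i · x_0).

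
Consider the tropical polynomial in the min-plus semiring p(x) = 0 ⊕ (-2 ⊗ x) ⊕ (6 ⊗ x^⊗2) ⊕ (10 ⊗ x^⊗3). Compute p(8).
p(8) = 0

A tropical monomial a ⊗ x^⊗i evaluates to a + i · x. Evaluating each term at x = 8:
  Term 0 contributes 0 + 0 · 8 = 0
  Term 1 contributes -2 + 1 · 8 = 6
  Term 2 contributes 6 + 2 · 8 = 22
  Term 3 contributes 10 + 3 · 8 = 34
p(8) = ⊕ of these = min[0, 6, 22, 34] = 0.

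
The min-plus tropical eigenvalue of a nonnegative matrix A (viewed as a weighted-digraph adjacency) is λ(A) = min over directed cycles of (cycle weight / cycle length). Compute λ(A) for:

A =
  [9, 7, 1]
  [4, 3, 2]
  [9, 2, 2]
λ(A) = 2

Enumerate directed cycles and compute their means (weight / length). Sample:
  cycle 0 → 0: weight = 9, length = 1, mean = 9/1 ≈ 9.000
  cycle 1 → 1: weight = 3, length = 1, mean = 3/1 ≈ 3.000
  cycle 2 → 2: weight = 2, length = 1, mean = 2/1 ≈ 2.000
  cycle 0 → 1 → 0: weight = 11, length = 2, mean = 11/2 ≈ 5.500
  cycle 0 → 2 → 0: weight = 10, length = 2, mean = 10/2 ≈ 5.000
  cycle 1 → 0 → 1: weight = 11, length = 2, mean = 11/2 ≈ 5.500
Minimum mean = 2.000, attained e.g. along the cycle 2 → 2 with weight 2 and length 1. So λ(A) = 2/1 = 2.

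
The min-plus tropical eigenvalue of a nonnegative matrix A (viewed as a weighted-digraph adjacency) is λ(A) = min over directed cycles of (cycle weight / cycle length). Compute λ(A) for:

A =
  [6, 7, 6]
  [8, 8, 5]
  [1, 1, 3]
λ(A) = 3

Enumerate directed cycles and compute their means (weight / length). Sample:
  cycle 0 → 0: weight = 6, length = 1, mean = 6/1 ≈ 6.000
  cycle 1 → 1: weight = 8, length = 1, mean = 8/1 ≈ 8.000
  cycle 2 → 2: weight = 3, length = 1, mean = 3/1 ≈ 3.000
  cycle 0 → 1 → 0: weight = 15, length = 2, mean = 15/2 ≈ 7.500
  cycle 0 → 2 → 0: weight = 7, length = 2, mean = 7/2 ≈ 3.500
  cycle 1 → 0 → 1: weight = 15, length = 2, mean = 15/2 ≈ 7.500
Minimum mean = 3.000, attained e.g. along the cycle 2 → 2 with weight 3 and length 1. So λ(A) = 3/1 = 3.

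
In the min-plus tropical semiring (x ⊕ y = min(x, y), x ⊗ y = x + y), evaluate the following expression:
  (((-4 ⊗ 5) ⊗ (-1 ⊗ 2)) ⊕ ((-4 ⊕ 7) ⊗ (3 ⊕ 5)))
(((-4 ⊗ 5) ⊗ (-1 ⊗ 2)) ⊕ ((-4 ⊕ 7) ⊗ (3 ⊕ 5))) = -1

Expand innermost to outermost. Recall ⊕ takes the minimum of its arguments and ⊗ takes their sum. Working out the expression (((-4 ⊗ 5) ⊗ (-1 ⊗ 2)) ⊕ ((-4 ⊕ 7) ⊗ (3 ⊕ 5))) gives -1.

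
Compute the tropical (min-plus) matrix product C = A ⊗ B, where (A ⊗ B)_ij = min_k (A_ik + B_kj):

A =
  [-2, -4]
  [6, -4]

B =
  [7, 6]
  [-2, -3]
A ⊗ B =
  [-6, -7]
  [-6, -7]

Apply the min-plus product entry-by-entry:
  C[0][0] = min over k of (A[0][0] + B[0][0] = -2 + 7 = 5, A[0][1] + B[1][0] = -4 + -2 = -6) = -6 (attained at k = 1)
  C[0][1] = min over k of (A[0][0] + B[0][1] = -2 + 6 = 4, A[0][1] + B[1][1] = -4 + -3 = -7) = -7 (attained at k = 1)
  C[1][0] = min over k of (A[1][0] + B[0][0] = 6 + 7 = 13, A[1][1] + B[1][0] = -4 + -2 = -6) = -6 (attained at k = 1)
  C[1][1] = min over k of (A[1][0] + B[0][1] = 6 + 6 = 12, A[1][1] + B[1][1] = -4 + -3 = -7) = -7 (attained at k = 1)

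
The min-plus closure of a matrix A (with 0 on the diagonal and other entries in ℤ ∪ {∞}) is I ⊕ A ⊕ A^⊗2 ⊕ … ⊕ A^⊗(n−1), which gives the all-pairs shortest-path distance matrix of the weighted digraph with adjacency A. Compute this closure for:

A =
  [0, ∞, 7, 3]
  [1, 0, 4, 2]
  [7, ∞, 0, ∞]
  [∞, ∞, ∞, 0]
Closure =
  [0, ∞, 7, 3]
  [1, 0, 4, 2]
  [7, ∞, 0, 10]
  [∞, ∞, ∞, 0]

This is the Floyd-Warshall all-pairs shortest-path computation. For each intermediate vertex k = 0, 1, …, 3, update dist[i][j] ← min(dist[i][j], dist[i][k] + dist[k][j]). The final matrix gives, for each (i, j), the minimum total weight of any directed path from i to j (possibly empty when i = j).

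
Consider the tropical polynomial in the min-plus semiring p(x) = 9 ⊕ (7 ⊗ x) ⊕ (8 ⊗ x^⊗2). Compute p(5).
p(5) = 9

A tropical monomial a ⊗ x^⊗i evaluates to a + i · x. Evaluating each term at x = 5:
  Term 0 contributes 9 + 0 · 5 = 9
  Term 1 contributes 7 + 1 · 5 = 12
  Term 2 contributes 8 + 2 · 5 = 18
p(5) = ⊕ of these = min[9, 12, 18] = 9.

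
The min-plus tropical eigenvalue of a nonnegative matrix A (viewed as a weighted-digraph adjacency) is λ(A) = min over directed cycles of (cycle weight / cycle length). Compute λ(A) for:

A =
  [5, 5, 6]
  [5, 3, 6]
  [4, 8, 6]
λ(A) = 3

Enumerate directed cycles and compute their means (weight / length). Sample:
  cycle 0 → 0: weight = 5, length = 1, mean = 5/1 ≈ 5.000
  cycle 1 → 1: weight = 3, length = 1, mean = 3/1 ≈ 3.000
  cycle 2 → 2: weight = 6, length = 1, mean = 6/1 ≈ 6.000
  cycle 0 → 1 → 0: weight = 10, length = 2, mean = 10/2 ≈ 5.000
  cycle 0 → 2 → 0: weight = 10, length = 2, mean = 10/2 ≈ 5.000
  cycle 1 → 0 → 1: weight = 10, length = 2, mean = 10/2 ≈ 5.000
Minimum mean = 3.000, attained e.g. along the cycle 1 → 1 with weight 3 and length 1. So λ(A) = 3/1 = 3.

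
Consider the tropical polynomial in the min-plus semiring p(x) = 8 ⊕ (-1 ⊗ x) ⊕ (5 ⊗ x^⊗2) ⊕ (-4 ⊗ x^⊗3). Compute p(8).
p(8) = 7

A tropical monomial a ⊗ x^⊗i evaluates to a + i · x. Evaluating each term at x = 8:
  Term 0 contributes 8 + 0 · 8 = 8
  Term 1 contributes -1 + 1 · 8 = 7
  Term 2 contributes 5 + 2 · 8 = 21
  Term 3 contributes -4 + 3 · 8 = 20
p(8) = ⊕ of these = min[8, 7, 21, 20] = 7.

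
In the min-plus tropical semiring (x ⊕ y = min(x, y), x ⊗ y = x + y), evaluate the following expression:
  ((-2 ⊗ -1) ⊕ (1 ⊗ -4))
((-2 ⊗ -1) ⊕ (1 ⊗ -4)) = -3

Expand innermost to outermost. Recall ⊕ takes the minimum of its arguments and ⊗ takes their sum. Working out the expression ((-2 ⊗ -1) ⊕ (1 ⊗ -4)) gives -3.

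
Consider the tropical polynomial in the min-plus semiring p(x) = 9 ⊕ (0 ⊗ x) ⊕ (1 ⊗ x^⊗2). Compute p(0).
p(0) = 0

A tropical monomial a ⊗ x^⊗i evaluates to a + i · x. Evaluating each term at x = 0:
  Term 0 contributes 9 + 0 · 0 = 9
  Term 1 contributes 0 + 1 · 0 = 0
  Term 2 contributes 1 + 2 · 0 = 1
p(0) = ⊕ of these = min[9, 0, 1] = 0.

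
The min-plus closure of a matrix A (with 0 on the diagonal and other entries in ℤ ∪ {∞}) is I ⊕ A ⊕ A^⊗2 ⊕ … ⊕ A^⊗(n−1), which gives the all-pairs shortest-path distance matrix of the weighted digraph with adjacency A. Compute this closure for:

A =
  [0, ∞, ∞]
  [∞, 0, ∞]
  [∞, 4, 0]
Closure =
  [0, ∞, ∞]
  [∞, 0, ∞]
  [∞, 4, 0]

This is the Floyd-Warshall all-pairs shortest-path computation. For each intermediate vertex k = 0, 1, …, 2, update dist[i][j] ← min(dist[i][j], dist[i][k] + dist[k][j]). The final matrix gives, for each (i, j), the minimum total weight of any directed path from i to j (possibly empty when i = j).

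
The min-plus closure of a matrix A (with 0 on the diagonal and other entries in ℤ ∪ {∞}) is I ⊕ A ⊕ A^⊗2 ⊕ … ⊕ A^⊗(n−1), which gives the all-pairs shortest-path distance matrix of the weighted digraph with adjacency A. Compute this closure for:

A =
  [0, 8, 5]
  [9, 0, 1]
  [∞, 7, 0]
Closure =
  [0, 8, 5]
  [9, 0, 1]
  [16, 7, 0]

This is the Floyd-Warshall all-pairs shortest-path computation. For each intermediate vertex k = 0, 1, …, 2, update dist[i][j] ← min(dist[i][j], dist[i][k] + dist[k][j]). The final matrix gives, for each (i, j), the minimum total weight of any directed path from i to j (possibly empty when i = j).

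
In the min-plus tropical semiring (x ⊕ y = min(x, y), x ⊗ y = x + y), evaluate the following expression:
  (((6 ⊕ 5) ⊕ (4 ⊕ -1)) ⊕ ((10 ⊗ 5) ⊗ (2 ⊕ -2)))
(((6 ⊕ 5) ⊕ (4 ⊕ -1)) ⊕ ((10 ⊗ 5) ⊗ (2 ⊕ -2))) = -1

Expand innermost to outermost. Recall ⊕ takes the minimum of its arguments and ⊗ takes their sum. Working out the expression (((6 ⊕ 5) ⊕ (4 ⊕ -1)) ⊕ ((10 ⊗ 5) ⊗ (2 ⊕ -2))) gives -1.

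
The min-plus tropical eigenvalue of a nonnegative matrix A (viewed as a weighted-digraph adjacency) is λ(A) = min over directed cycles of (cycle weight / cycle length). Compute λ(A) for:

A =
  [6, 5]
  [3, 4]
λ(A) = 4

Enumerate directed cycles and compute their means (weight / length). Sample:
  cycle 0 → 0: weight = 6, length = 1, mean = 6/1 ≈ 6.000
  cycle 1 → 1: weight = 4, length = 1, mean = 4/1 ≈ 4.000
  cycle 0 → 1 → 0: weight = 8, length = 2, mean = 8/2 ≈ 4.000
  cycle 1 → 0 → 1: weight = 8, length = 2, mean = 8/2 ≈ 4.000
Minimum mean = 4.000, attained e.g. along the cycle 1 → 1 with weight 4 and length 1. So λ(A) = 4/1 = 4.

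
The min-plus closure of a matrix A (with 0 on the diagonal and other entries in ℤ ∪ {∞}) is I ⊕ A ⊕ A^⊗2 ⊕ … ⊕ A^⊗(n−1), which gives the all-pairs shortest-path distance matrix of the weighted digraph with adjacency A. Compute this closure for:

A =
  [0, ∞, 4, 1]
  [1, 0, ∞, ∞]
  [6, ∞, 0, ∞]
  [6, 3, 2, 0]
Closure =
  [0, 4, 3, 1]
  [1, 0, 4, 2]
  [6, 10, 0, 7]
  [4, 3, 2, 0]

This is the Floyd-Warshall all-pairs shortest-path computation. For each intermediate vertex k = 0, 1, …, 3, update dist[i][j] ← min(dist[i][j], dist[i][k] + dist[k][j]). The final matrix gives, for each (i, j), the minimum total weight of any directed path from i to j (possibly empty when i = j).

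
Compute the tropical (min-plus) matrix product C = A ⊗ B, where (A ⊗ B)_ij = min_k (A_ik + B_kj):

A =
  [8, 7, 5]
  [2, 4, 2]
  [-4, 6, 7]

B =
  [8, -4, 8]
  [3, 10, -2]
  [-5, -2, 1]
A ⊗ B =
  [0, 3, 5]
  [-3, -2, 2]
  [2, -8, 4]

Apply the min-plus product entry-by-entry:
  C[0][0] = min over k of (A[0][0] + B[0][0] = 8 + 8 = 16, A[0][1] + B[1][0] = 7 + 3 = 10, A[0][2] + B[2][0] = 5 + -5 = 0) = 0 (attained at k = 2)
  C[0][1] = min over k of (A[0][0] + B[0][1] = 8 + -4 = 4, A[0][1] + B[1][1] = 7 + 10 = 17, A[0][2] + B[2][1] = 5 + -2 = 3) = 3 (attained at k = 2)
  C[0][2] = min over k of (A[0][0] + B[0][2] = 8 + 8 = 16, A[0][1] + B[1][2] = 7 + -2 = 5, A[0][2] + B[2][2] = 5 + 1 = 6) = 5 (attained at k = 1)
  C[1][0] = min over k of (A[1][0] + B[0][0] = 2 + 8 = 10, A[1][1] + B[1][0] = 4 + 3 = 7, A[1][2] + B[2][0] = 2 + -5 = -3) = -3 (attained at k = 2)
  C[1][1] = min over k of (A[1][0] + B[0][1] = 2 + -4 = -2, A[1][1] + B[1][1] = 4 + 10 = 14, A[1][2] + B[2][1] = 2 + -2 = 0) = -2 (attained at k = 0)
  C[1][2] = min over k of (A[1][0] + B[0][2] = 2 + 8 = 10, A[1][1] + B[1][2] = 4 + -2 = 2, A[1][2] + B[2][2] = 2 + 1 = 3) = 2 (attained at k = 1)
  C[2][0] = min over k of (A[2][0] + B[0][0] = -4 + 8 = 4, A[2][1] + B[1][0] = 6 + 3 = 9, A[2][2] + B[2][0] = 7 + -5 = 2) = 2 (attained at k = 2)
  C[2][1] = min over k of (A[2][0] + B[0][1] = -4 + -4 = -8, A[2][1] + B[1][1] = 6 + 10 = 16, A[2][2] + B[2][1] = 7 + -2 = 5) = -8 (attained at k = 0)
  C[2][2] = min over k of (A[2][0] + B[0][2] = -4 + 8 = 4, A[2][1] + B[1][2] = 6 + -2 = 4, A[2][2] + B[2][2] = 7 + 1 = 8) = 4 (attained at k = 0)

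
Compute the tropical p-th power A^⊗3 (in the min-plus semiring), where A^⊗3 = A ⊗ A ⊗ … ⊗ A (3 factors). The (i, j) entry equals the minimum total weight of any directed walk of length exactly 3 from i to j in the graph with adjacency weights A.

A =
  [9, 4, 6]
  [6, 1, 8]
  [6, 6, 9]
A^⊗3 =
  [11, 6, 13]
  [8, 3, 10]
  [13, 8, 15]

Each entry (A^⊗3)_ij equals the minimum over all length-3 walks i = v_0 → v_1 → … → v_3 = j of Σ_t A[v_t][v_{t+1}]. For example, for (i, j) = (0, 2) we minimise over 9 possible intermediate vertex sequences; the minimum is 13, attained along the walk 0 → 1 → 1 → 2.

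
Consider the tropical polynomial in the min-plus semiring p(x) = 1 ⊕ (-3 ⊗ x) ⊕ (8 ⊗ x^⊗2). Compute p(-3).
p(-3) = -6

A tropical monomial a ⊗ x^⊗i evaluates to a + i · x. Evaluating each term at x = -3:
  Term 0 contributes 1 + 0 · -3 = 1
  Term 1 contributes -3 + 1 · -3 = -6
  Term 2 contributes 8 + 2 · -3 = 2
p(-3) = ⊕ of these = min[1, -6, 2] = -6.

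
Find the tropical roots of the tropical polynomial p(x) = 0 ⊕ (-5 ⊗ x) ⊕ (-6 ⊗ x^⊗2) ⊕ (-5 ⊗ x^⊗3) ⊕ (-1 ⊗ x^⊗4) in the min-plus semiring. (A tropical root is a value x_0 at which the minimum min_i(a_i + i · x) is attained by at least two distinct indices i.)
Roots: {-4, -1, 1, 5}

Each tropical root is a break point of the lower envelope of the lines y = a_i + i · x (there are 5 lines, with slopes 0, 1, ..., 4). Only the lines that attain the minimum somewhere contribute to roots; other lines are dominated. Here the surviving (envelope) indices are i = 4, i = 3, i = 2, i = 1, i = 0.
Intersections between consecutive envelope lines give the roots: for adjacent envelope indices i < j the intersection is x = (a_i − a_j) / (j − i). Reading off the sorted break points: {-4, -1, 1, 5}.
Verification: at each break x_0, at least two indices attain the minimum of min_i(a_i + i · x_0).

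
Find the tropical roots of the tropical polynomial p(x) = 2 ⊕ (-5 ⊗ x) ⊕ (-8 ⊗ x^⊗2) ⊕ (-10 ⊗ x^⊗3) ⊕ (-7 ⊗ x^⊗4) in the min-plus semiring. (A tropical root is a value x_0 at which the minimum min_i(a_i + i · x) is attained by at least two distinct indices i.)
Roots: {-3, 2, 3, 7}

Each tropical root is a break point of the lower envelope of the lines y = a_i + i · x (there are 5 lines, with slopes 0, 1, ..., 4). Only the lines that attain the minimum somewhere contribute to roots; other lines are dominated. Here the surviving (envelope) indices are i = 4, i = 3, i = 2, i = 1, i = 0.
Intersections between consecutive envelope lines give the roots: for adjacent envelope indices i < j the intersection is x = (a_i − a_j) / (j − i). Reading off the sorted break points: {-3, 2, 3, 7}.
Verification: at each break x_0, at least two indices attain the minimum of min_i(a_i + i · x_0).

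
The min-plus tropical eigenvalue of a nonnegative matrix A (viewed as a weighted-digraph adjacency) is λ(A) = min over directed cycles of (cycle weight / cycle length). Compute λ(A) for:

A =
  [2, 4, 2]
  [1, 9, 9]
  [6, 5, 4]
λ(A) = 2

Enumerate directed cycles and compute their means (weight / length). Sample:
  cycle 0 → 0: weight = 2, length = 1, mean = 2/1 ≈ 2.000
  cycle 1 → 1: weight = 9, length = 1, mean = 9/1 ≈ 9.000
  cycle 2 → 2: weight = 4, length = 1, mean = 4/1 ≈ 4.000
  cycle 0 → 1 → 0: weight = 5, length = 2, mean = 5/2 ≈ 2.500
  cycle 0 → 2 → 0: weight = 8, length = 2, mean = 8/2 ≈ 4.000
  cycle 1 → 0 → 1: weight = 5, length = 2, mean = 5/2 ≈ 2.500
Minimum mean = 2.000, attained e.g. along the cycle 0 → 0 with weight 2 and length 1. So λ(A) = 2/1 = 2.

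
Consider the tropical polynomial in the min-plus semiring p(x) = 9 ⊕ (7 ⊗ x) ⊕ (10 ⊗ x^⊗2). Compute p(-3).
p(-3) = 4

A tropical monomial a ⊗ x^⊗i evaluates to a + i · x. Evaluating each term at x = -3:
  Term 0 contributes 9 + 0 · -3 = 9
  Term 1 contributes 7 + 1 · -3 = 4
  Term 2 contributes 10 + 2 · -3 = 4
p(-3) = ⊕ of these = min[9, 4, 4] = 4.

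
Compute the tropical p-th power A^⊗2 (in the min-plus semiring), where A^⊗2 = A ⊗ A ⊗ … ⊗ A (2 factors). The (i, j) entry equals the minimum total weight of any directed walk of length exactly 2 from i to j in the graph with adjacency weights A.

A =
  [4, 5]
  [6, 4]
A^⊗2 =
  [8, 9]
  [10, 8]

Each entry (A^⊗2)_ij equals the minimum over all length-2 walks i = v_0 → v_1 → … → v_2 = j of Σ_t A[v_t][v_{t+1}]. For example, for (i, j) = (0, 1) we minimise over 2 possible intermediate vertex sequences; the minimum is 9, attained along the walk 0 → 0 → 1.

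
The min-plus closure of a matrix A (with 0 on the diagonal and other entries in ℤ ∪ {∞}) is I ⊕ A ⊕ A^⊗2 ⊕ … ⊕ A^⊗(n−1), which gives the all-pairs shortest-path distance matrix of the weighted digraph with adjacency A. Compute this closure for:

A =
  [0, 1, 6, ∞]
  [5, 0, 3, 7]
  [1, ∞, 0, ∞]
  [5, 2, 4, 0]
Closure =
  [0, 1, 4, 8]
  [4, 0, 3, 7]
  [1, 2, 0, 9]
  [5, 2, 4, 0]

This is the Floyd-Warshall all-pairs shortest-path computation. For each intermediate vertex k = 0, 1, …, 3, update dist[i][j] ← min(dist[i][j], dist[i][k] + dist[k][j]). The final matrix gives, for each (i, j), the minimum total weight of any directed path from i to j (possibly empty when i = j).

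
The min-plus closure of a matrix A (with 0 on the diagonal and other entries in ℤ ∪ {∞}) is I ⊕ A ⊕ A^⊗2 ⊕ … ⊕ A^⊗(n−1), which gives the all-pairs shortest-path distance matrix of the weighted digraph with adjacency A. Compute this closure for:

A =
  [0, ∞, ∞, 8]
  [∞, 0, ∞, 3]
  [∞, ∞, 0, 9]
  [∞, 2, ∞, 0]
Closure =
  [0, 10, ∞, 8]
  [∞, 0, ∞, 3]
  [∞, 11, 0, 9]
  [∞, 2, ∞, 0]

This is the Floyd-Warshall all-pairs shortest-path computation. For each intermediate vertex k = 0, 1, …, 3, update dist[i][j] ← min(dist[i][j], dist[i][k] + dist[k][j]). The final matrix gives, for each (i, j), the minimum total weight of any directed path from i to j (possibly empty when i = j).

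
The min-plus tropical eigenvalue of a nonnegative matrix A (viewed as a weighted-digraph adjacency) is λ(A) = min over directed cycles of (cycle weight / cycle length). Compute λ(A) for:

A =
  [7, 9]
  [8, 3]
λ(A) = 3

Enumerate directed cycles and compute their means (weight / length). Sample:
  cycle 0 → 0: weight = 7, length = 1, mean = 7/1 ≈ 7.000
  cycle 1 → 1: weight = 3, length = 1, mean = 3/1 ≈ 3.000
  cycle 0 → 1 → 0: weight = 17, length = 2, mean = 17/2 ≈ 8.500
  cycle 1 → 0 → 1: weight = 17, length = 2, mean = 17/2 ≈ 8.500
Minimum mean = 3.000, attained e.g. along the cycle 1 → 1 with weight 3 and length 1. So λ(A) = 3/1 = 3.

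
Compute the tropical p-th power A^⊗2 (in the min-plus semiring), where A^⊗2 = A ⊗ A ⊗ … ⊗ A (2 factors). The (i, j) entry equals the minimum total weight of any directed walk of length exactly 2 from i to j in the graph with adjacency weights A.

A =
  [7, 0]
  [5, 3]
A^⊗2 =
  [5, 3]
  [8, 5]

Each entry (A^⊗2)_ij equals the minimum over all length-2 walks i = v_0 → v_1 → … → v_2 = j of Σ_t A[v_t][v_{t+1}]. For example, for (i, j) = (0, 1) we minimise over 2 possible intermediate vertex sequences; the minimum is 3, attained along the walk 0 → 1 → 1.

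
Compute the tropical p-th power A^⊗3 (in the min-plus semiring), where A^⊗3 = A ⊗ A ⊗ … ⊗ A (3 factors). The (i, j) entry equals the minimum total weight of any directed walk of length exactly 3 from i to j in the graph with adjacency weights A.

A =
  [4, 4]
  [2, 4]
A^⊗3 =
  [10, 10]
  [8, 10]

Each entry (A^⊗3)_ij equals the minimum over all length-3 walks i = v_0 → v_1 → … → v_3 = j of Σ_t A[v_t][v_{t+1}]. For example, for (i, j) = (0, 1) we minimise over 4 possible intermediate vertex sequences; the minimum is 10, attained along the walk 0 → 1 → 0 → 1.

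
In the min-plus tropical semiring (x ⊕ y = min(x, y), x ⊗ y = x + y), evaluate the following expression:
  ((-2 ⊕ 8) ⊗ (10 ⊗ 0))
((-2 ⊕ 8) ⊗ (10 ⊗ 0)) = 8

Expand innermost to outermost. Recall ⊕ takes the minimum of its arguments and ⊗ takes their sum. Working out the expression ((-2 ⊕ 8) ⊗ (10 ⊗ 0)) gives 8.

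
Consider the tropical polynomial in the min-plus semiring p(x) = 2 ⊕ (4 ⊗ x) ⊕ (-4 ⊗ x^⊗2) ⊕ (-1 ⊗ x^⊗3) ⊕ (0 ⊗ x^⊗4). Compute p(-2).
p(-2) = -8

A tropical monomial a ⊗ x^⊗i evaluates to a + i · x. Evaluating each term at x = -2:
  Term 0 contributes 2 + 0 · -2 = 2
  Term 1 contributes 4 + 1 · -2 = 2
  Term 2 contributes -4 + 2 · -2 = -8
  Term 3 contributes -1 + 3 · -2 = -7
  Term 4 contributes 0 + 4 · -2 = -8
p(-2) = ⊕ of these = min[2, 2, -8, -7, -8] = -8.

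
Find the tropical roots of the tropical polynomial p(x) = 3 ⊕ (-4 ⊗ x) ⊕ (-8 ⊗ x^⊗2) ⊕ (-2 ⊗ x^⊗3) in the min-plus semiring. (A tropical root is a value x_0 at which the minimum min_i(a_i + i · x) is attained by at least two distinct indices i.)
Roots: {-6, 4, 7}

Each tropical root is a break point of the lower envelope of the lines y = a_i + i · x (there are 4 lines, with slopes 0, 1, ..., 3). Only the lines that attain the minimum somewhere contribute to roots; other lines are dominated. Here the surviving (envelope) indices are i = 3, i = 2, i = 1, i = 0.
Intersections between consecutive envelope lines give the roots: for adjacent envelope indices i < j the intersection is x = (a_i − a_j) / (j − i). Reading off the sorted break points: {-6, 4, 7}.
Verification: at each break x_0, at least two indices attain the minimum of min_i(a_i + i · x_0).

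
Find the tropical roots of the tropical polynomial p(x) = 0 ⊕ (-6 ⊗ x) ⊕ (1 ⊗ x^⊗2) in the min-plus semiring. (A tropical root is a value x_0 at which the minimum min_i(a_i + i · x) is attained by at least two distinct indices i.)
Roots: {-7, 6}

Each tropical root is a break point of the lower envelope of the lines y = a_i + i · x (there are 3 lines, with slopes 0, 1, ..., 2). Only the lines that attain the minimum somewhere contribute to roots; other lines are dominated. Here the surviving (envelope) indices are i = 2, i = 1, i = 0.
Intersections between consecutive envelope lines give the roots: for adjacent envelope indices i < j the intersection is x = (a_i − a_j) / (j − i). Reading off the sorted break points: {-7, 6}.
Verification: at each break x_0, at least two indices attain the minimum of min_i(a_i + i · x_0).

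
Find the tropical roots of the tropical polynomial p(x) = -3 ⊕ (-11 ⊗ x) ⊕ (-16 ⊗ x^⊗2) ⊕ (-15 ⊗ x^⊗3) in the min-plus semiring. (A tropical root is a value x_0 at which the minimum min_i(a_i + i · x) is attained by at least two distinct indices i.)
Roots: {-1, 5, 8}

Each tropical root is a break point of the lower envelope of the lines y = a_i + i · x (there are 4 lines, with slopes 0, 1, ..., 3). Only the lines that attain the minimum somewhere contribute to roots; other lines are dominated. Here the surviving (envelope) indices are i = 3, i = 2, i = 1, i = 0.
Intersections between consecutive envelope lines give the roots: for adjacent envelope indices i < j the intersection is x = (a_i − a_j) / (j − i). Reading off the sorted break points: {-1, 5, 8}.
Verification: at each break x_0, at least two indices attain the minimum of min_i(a_i + i · x_0).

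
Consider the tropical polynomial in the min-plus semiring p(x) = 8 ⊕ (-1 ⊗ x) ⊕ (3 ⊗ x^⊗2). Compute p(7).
p(7) = 6

A tropical monomial a ⊗ x^⊗i evaluates to a + i · x. Evaluating each term at x = 7:
  Term 0 contributes 8 + 0 · 7 = 8
  Term 1 contributes -1 + 1 · 7 = 6
  Term 2 contributes 3 + 2 · 7 = 17
p(7) = ⊕ of these = min[8, 6, 17] = 6.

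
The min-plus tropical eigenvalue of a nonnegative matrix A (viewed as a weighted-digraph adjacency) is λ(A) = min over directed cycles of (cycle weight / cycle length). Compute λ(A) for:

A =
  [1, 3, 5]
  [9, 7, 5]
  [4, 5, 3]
λ(A) = 1

Enumerate directed cycles and compute their means (weight / length). Sample:
  cycle 0 → 0: weight = 1, length = 1, mean = 1/1 ≈ 1.000
  cycle 1 → 1: weight = 7, length = 1, mean = 7/1 ≈ 7.000
  cycle 2 → 2: weight = 3, length = 1, mean = 3/1 ≈ 3.000
  cycle 0 → 1 → 0: weight = 12, length = 2, mean = 12/2 ≈ 6.000
  cycle 0 → 2 → 0: weight = 9, length = 2, mean = 9/2 ≈ 4.500
  cycle 1 → 0 → 1: weight = 12, length = 2, mean = 12/2 ≈ 6.000
Minimum mean = 1.000, attained e.g. along the cycle 0 → 0 with weight 1 and length 1. So λ(A) = 1/1 = 1.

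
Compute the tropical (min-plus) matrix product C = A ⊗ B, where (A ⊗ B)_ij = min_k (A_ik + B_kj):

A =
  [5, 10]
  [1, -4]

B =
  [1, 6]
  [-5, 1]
A ⊗ B =
  [5, 11]
  [-9, -3]

Apply the min-plus product entry-by-entry:
  C[0][0] = min over k of (A[0][0] + B[0][0] = 5 + 1 = 6, A[0][1] + B[1][0] = 10 + -5 = 5) = 5 (attained at k = 1)
  C[0][1] = min over k of (A[0][0] + B[0][1] = 5 + 6 = 11, A[0][1] + B[1][1] = 10 + 1 = 11) = 11 (attained at k = 0)
  C[1][0] = min over k of (A[1][0] + B[0][0] = 1 + 1 = 2, A[1][1] + B[1][0] = -4 + -5 = -9) = -9 (attained at k = 1)
  C[1][1] = min over k of (A[1][0] + B[0][1] = 1 + 6 = 7, A[1][1] + B[1][1] = -4 + 1 = -3) = -3 (attained at k = 1)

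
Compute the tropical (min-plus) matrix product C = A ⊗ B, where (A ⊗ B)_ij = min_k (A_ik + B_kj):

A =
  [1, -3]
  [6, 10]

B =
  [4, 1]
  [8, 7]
A ⊗ B =
  [5, 2]
  [10, 7]

Apply the min-plus product entry-by-entry:
  C[0][0] = min over k of (A[0][0] + B[0][0] = 1 + 4 = 5, A[0][1] + B[1][0] = -3 + 8 = 5) = 5 (attained at k = 0)
  C[0][1] = min over k of (A[0][0] + B[0][1] = 1 + 1 = 2, A[0][1] + B[1][1] = -3 + 7 = 4) = 2 (attained at k = 0)
  C[1][0] = min over k of (A[1][0] + B[0][0] = 6 + 4 = 10, A[1][1] + B[1][0] = 10 + 8 = 18) = 10 (attained at k = 0)
  C[1][1] = min over k of (A[1][0] + B[0][1] = 6 + 1 = 7, A[1][1] + B[1][1] = 10 + 7 = 17) = 7 (attained at k = 0)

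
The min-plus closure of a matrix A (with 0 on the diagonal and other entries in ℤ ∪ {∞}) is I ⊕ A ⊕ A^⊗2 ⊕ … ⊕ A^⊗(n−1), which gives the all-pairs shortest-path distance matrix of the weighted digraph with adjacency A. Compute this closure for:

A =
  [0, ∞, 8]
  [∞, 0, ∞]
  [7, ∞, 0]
Closure =
  [0, ∞, 8]
  [∞, 0, ∞]
  [7, ∞, 0]

This is the Floyd-Warshall all-pairs shortest-path computation. For each intermediate vertex k = 0, 1, …, 2, update dist[i][j] ← min(dist[i][j], dist[i][k] + dist[k][j]). The final matrix gives, for each (i, j), the minimum total weight of any directed path from i to j (possibly empty when i = j).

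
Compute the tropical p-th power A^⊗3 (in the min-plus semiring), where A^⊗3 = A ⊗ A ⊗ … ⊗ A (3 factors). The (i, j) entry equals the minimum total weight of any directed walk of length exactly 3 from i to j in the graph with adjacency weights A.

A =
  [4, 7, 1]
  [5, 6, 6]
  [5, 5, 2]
A^⊗3 =
  [8, 8, 5]
  [11, 11, 8]
  [9, 9, 6]

Each entry (A^⊗3)_ij equals the minimum over all length-3 walks i = v_0 → v_1 → … → v_3 = j of Σ_t A[v_t][v_{t+1}]. For example, for (i, j) = (0, 2) we minimise over 9 possible intermediate vertex sequences; the minimum is 5, attained along the walk 0 → 2 → 2 → 2.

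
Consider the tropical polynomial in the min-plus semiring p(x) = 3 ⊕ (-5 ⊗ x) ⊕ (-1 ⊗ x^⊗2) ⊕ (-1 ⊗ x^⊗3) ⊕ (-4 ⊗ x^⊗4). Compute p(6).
p(6) = 1

A tropical monomial a ⊗ x^⊗i evaluates to a + i · x. Evaluating each term at x = 6:
  Term 0 contributes 3 + 0 · 6 = 3
  Term 1 contributes -5 + 1 · 6 = 1
  Term 2 contributes -1 + 2 · 6 = 11
  Term 3 contributes -1 + 3 · 6 = 17
  Term 4 contributes -4 + 4 · 6 = 20
p(6) = ⊕ of these = min[3, 1, 11, 17, 20] = 1.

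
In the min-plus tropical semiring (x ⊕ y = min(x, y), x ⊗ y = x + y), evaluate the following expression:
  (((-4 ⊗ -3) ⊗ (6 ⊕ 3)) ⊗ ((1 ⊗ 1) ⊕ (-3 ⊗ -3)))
(((-4 ⊗ -3) ⊗ (6 ⊕ 3)) ⊗ ((1 ⊗ 1) ⊕ (-3 ⊗ -3))) = -10

Expand innermost to outermost. Recall ⊕ takes the minimum of its arguments and ⊗ takes their sum. Working out the expression (((-4 ⊗ -3) ⊗ (6 ⊕ 3)) ⊗ ((1 ⊗ 1) ⊕ (-3 ⊗ -3))) gives -10.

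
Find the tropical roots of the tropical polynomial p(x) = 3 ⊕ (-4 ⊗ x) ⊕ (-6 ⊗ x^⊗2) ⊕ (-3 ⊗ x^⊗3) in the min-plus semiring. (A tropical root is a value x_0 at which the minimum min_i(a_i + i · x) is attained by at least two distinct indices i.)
Roots: {-3, 2, 7}

Each tropical root is a break point of the lower envelope of the lines y = a_i + i · x (there are 4 lines, with slopes 0, 1, ..., 3). Only the lines that attain the minimum somewhere contribute to roots; other lines are dominated. Here the surviving (envelope) indices are i = 3, i = 2, i = 1, i = 0.
Intersections between consecutive envelope lines give the roots: for adjacent envelope indices i < j the intersection is x = (a_i − a_j) / (j − i). Reading off the sorted break points: {-3, 2, 7}.
Verification: at each break x_0, at least two indices attain the minimum of min_i(a_i + i · x_0).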